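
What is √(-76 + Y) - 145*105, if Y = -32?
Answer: -15225 + 6*I*√3 ≈ -15225.0 + 10.392*I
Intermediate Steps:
√(-76 + Y) - 145*105 = √(-76 - 32) - 145*105 = √(-108) - 15225 = 6*I*√3 - 15225 = -15225 + 6*I*√3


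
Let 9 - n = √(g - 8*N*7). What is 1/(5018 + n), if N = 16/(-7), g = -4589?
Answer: 5027/25275190 + I*√4461/25275190 ≈ 0.00019889 + 2.6425e-6*I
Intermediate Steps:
N = -16/7 (N = 16*(-⅐) = -16/7 ≈ -2.2857)
n = 9 - I*√4461 (n = 9 - √(-4589 - 8*(-16/7)*7) = 9 - √(-4589 + (128/7)*7) = 9 - √(-4589 + 128) = 9 - √(-4461) = 9 - I*√4461 ≈ 9.0 - 66.791*I)
1/(5018 + n) = 1/(5018 + (9 - I*√4461)) = 1/(5027 - I*√4461)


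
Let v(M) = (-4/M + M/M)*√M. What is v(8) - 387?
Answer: -387 + √2 ≈ -385.59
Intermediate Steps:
v(M) = √M*(1 - 4/M) (v(M) = (-4/M + 1)*√M = (1 - 4/M)*√M = √M*(1 - 4/M))
v(8) - 387 = (-4 + 8)/√8 - 387 = (√2/4)*4 - 387 = √2 - 387 = -387 + √2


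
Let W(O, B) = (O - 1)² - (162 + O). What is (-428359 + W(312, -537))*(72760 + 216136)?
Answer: -95945828352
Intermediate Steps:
W(O, B) = -162 + (-1 + O)² - O (W(O, B) = (-1 + O)² + (-162 - O) = -162 + (-1 + O)² - O)
(-428359 + W(312, -537))*(72760 + 216136) = (-428359 + (-162 + (-1 + 312)² - 1*312))*(72760 + 216136) = (-428359 + (-162 + 311² - 312))*288896 = (-428359 + (-162 + 96721 - 312))*288896 = (-428359 + 96247)*288896 = -332112*288896 = -95945828352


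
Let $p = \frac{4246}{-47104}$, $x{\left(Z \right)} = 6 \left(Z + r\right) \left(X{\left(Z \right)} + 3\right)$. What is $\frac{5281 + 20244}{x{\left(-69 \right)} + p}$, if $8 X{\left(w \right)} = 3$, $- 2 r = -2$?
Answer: $- \frac{601164800}{32433227} \approx -18.535$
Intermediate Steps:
$r = 1$ ($r = \left(- \frac{1}{2}\right) \left(-2\right) = 1$)
$X{\left(w \right)} = \frac{3}{8}$ ($X{\left(w \right)} = \frac{1}{8} \cdot 3 = \frac{3}{8}$)
$x{\left(Z \right)} = \frac{81}{4} + \frac{81 Z}{4}$ ($x{\left(Z \right)} = 6 \left(Z + 1\right) \left(\frac{3}{8} + 3\right) = 6 \left(1 + Z\right) \frac{27}{8} = \left(6 + 6 Z\right) \frac{27}{8} = \frac{81}{4} + \frac{81 Z}{4}$)
$p = - \frac{2123}{23552}$ ($p = 4246 \left(- \frac{1}{47104}\right) = - \frac{2123}{23552} \approx -0.090141$)
$\frac{5281 + 20244}{x{\left(-69 \right)} + p} = \frac{5281 + 20244}{\left(\frac{81}{4} + \frac{81}{4} \left(-69\right)\right) - \frac{2123}{23552}} = \frac{25525}{\left(\frac{81}{4} - \frac{5589}{4}\right) - \frac{2123}{23552}} = \frac{25525}{-1377 - \frac{2123}{23552}} = \frac{25525}{- \frac{32433227}{23552}} = 25525 \left(- \frac{23552}{32433227}\right) = - \frac{601164800}{32433227}$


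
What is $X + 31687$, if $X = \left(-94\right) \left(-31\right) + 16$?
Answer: $34617$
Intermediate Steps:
$X = 2930$ ($X = 2914 + 16 = 2930$)
$X + 31687 = 2930 + 31687 = 34617$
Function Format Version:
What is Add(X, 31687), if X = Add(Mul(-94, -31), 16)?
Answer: 34617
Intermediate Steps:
X = 2930 (X = Add(2914, 16) = 2930)
Add(X, 31687) = Add(2930, 31687) = 34617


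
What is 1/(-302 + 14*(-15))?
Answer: -1/512 ≈ -0.0019531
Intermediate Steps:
1/(-302 + 14*(-15)) = 1/(-302 - 210) = 1/(-512) = -1/512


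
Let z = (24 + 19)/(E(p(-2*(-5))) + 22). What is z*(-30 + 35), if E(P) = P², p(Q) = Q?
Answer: 215/122 ≈ 1.7623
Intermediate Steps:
z = 43/122 (z = (24 + 19)/((-2*(-5))² + 22) = 43/(10² + 22) = 43/(100 + 22) = 43/122 ≈ 0.35246)
z*(-30 + 35) = 43*(-30 + 35)/122 = (43/122)*5 = 215/122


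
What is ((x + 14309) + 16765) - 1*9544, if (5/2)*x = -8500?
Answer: 18130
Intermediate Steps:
x = -3400 (x = (2/5)*(-8500) = -3400)
((x + 14309) + 16765) - 1*9544 = ((-3400 + 14309) + 16765) - 1*9544 = (10909 + 16765) - 9544 = 27674 - 9544 = 18130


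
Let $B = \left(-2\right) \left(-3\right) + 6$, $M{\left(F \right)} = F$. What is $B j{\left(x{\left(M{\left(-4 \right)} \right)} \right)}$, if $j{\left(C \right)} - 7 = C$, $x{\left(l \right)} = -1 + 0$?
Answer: $72$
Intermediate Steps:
$x{\left(l \right)} = -1$
$j{\left(C \right)} = 7 + C$
$B = 12$ ($B = 6 + 6 = 12$)
$B j{\left(x{\left(M{\left(-4 \right)} \right)} \right)} = 12 \left(7 - 1\right) = 12 \cdot 6 = 72$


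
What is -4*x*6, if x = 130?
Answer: -3120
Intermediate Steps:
-4*x*6 = -4*130*6 = -520*6 = -3120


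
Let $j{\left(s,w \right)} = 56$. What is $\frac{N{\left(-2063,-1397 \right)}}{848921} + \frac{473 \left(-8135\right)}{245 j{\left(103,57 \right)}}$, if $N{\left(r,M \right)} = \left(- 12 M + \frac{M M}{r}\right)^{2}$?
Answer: $\frac{141589238626505197}{9914021124728056} \approx 14.282$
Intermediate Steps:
$N{\left(r,M \right)} = \left(- 12 M + \frac{M^{2}}{r}\right)^{2}$
$\frac{N{\left(-2063,-1397 \right)}}{848921} + \frac{473 \left(-8135\right)}{245 j{\left(103,57 \right)}} = \frac{\left(-1397\right)^{2} \cdot \frac{1}{4255969} \left(-1397 - -24756\right)^{2}}{848921} + \frac{473 \left(-8135\right)}{245 \cdot 56} = 1951609 \cdot \frac{1}{4255969} \left(-1397 + 24756\right)^{2} \cdot \frac{1}{848921} - \frac{3847855}{13720} = 1951609 \cdot \frac{1}{4255969} \cdot 23359^{2} \cdot \frac{1}{848921} - \frac{769571}{2744} = 1951609 \cdot \frac{1}{4255969} \cdot 545642881 \cdot \frac{1}{848921} - \frac{769571}{2744} = \frac{1064881557345529}{4255969} \cdot \frac{1}{848921} - \frac{769571}{2744} = \frac{1064881557345529}{3612981459449} - \frac{769571}{2744} = \frac{141589238626505197}{9914021124728056}$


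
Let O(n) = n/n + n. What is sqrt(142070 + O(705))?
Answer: 6*sqrt(3966) ≈ 377.86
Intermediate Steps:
O(n) = 1 + n
sqrt(142070 + O(705)) = sqrt(142070 + (1 + 705)) = sqrt(142070 + 706) = sqrt(142776) = 6*sqrt(3966)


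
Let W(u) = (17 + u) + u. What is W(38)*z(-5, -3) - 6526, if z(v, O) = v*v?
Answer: -4201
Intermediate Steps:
W(u) = 17 + 2*u
z(v, O) = v²
W(38)*z(-5, -3) - 6526 = (17 + 2*38)*(-5)² - 6526 = (17 + 76)*25 - 6526 = 93*25 - 6526 = 2325 - 6526 = -4201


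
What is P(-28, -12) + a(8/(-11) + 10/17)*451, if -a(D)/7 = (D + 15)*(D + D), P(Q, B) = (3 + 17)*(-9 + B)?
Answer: 40138616/3179 ≈ 12626.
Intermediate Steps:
P(Q, B) = -180 + 20*B (P(Q, B) = 20*(-9 + B) = -180 + 20*B)
a(D) = -14*D*(15 + D) (a(D) = -7*(D + 15)*(D + D) = -7*(15 + D)*2*D = -14*D*(15 + D))
P(-28, -12) + a(8/(-11) + 10/17)*451 = (-180 + 20*(-12)) - 14*(8/(-11) + 10/17)*(15 + (8/(-11) + 10/17))*451 = (-180 - 240) - 14*(8*(-1/11) + 10*(1/17))*(15 + (8*(-1/11) + 10*(1/17)))*451 = -420 - 14*(-8/11 + 10/17)*(15 + (-8/11 + 10/17))*451 = -420 - 14*(-26/187)*(15 - 26/187)*451 = -420 - 14*(-26/187)*2779/187*451 = -420 + (1011556/34969)*451 = -420 + 41473796/3179 = 40138616/3179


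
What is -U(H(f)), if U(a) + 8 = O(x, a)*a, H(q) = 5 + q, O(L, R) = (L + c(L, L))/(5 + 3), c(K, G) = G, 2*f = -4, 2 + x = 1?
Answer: 35/4 ≈ 8.7500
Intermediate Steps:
x = -1 (x = -2 + 1 = -1)
f = -2 (f = (½)*(-4) = -2)
O(L, R) = L/4 (O(L, R) = (L + L)/(5 + 3) = (2*L)/8 = (2*L)*(⅛) = L/4)
U(a) = -8 - a/4 (U(a) = -8 + ((¼)*(-1))*a = -8 - a/4)
-U(H(f)) = -(-8 - (5 - 2)/4) = -(-8 - ¼*3) = -(-8 - ¾) = -1*(-35/4) = 35/4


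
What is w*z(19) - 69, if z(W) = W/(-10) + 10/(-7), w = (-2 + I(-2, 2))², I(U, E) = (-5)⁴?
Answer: -12919841/10 ≈ -1.2920e+6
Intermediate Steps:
I(U, E) = 625
w = 388129 (w = (-2 + 625)² = 623² = 388129)
z(W) = -10/7 - W/10 (z(W) = W*(-⅒) + 10*(-⅐) = -W/10 - 10/7 = -10/7 - W/10)
w*z(19) - 69 = 388129*(-10/7 - ⅒*19) - 69 = 388129*(-10/7 - 19/10) - 69 = 388129*(-233/70) - 69 = -12919151/10 - 69 = -12919841/10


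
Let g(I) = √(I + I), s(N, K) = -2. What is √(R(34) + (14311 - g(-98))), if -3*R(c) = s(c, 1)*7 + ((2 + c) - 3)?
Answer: √(128742 - 126*I)/3 ≈ 119.6 - 0.058527*I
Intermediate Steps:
g(I) = √2*√I (g(I) = √(2*I) = √2*√I)
R(c) = 5 - c/3 (R(c) = -(-2*7 + ((2 + c) - 3))/3 = -(-14 + (-1 + c))/3 = -(-15 + c)/3 = 5 - c/3)
√(R(34) + (14311 - g(-98))) = √((5 - ⅓*34) + (14311 - √2*√(-98))) = √((5 - 34/3) + (14311 - √2*7*I*√2)) = √(-19/3 + (14311 - 14*I)) = √(42914/3 - 14*I)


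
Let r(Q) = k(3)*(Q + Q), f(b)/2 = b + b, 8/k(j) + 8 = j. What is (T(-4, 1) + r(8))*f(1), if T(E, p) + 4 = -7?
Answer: -732/5 ≈ -146.40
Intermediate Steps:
k(j) = 8/(-8 + j)
f(b) = 4*b (f(b) = 2*(b + b) = 2*(2*b) = 4*b)
r(Q) = -16*Q/5 (r(Q) = (8/(-8 + 3))*(Q + Q) = (8/(-5))*(2*Q) = (8*(-1/5))*(2*Q) = -16*Q/5)
T(E, p) = -11 (T(E, p) = -4 - 7 = -11)
(T(-4, 1) + r(8))*f(1) = (-11 - 16/5*8)*(4*1) = (-11 - 128/5)*4 = -183/5*4 = -732/5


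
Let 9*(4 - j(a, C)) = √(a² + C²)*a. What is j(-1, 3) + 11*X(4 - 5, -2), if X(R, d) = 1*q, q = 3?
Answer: 37 + √10/9 ≈ 37.351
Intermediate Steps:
X(R, d) = 3 (X(R, d) = 1*3 = 3)
j(a, C) = 4 - a*√(C² + a²)/9 (j(a, C) = 4 - √(a² + C²)*a/9 = 4 - √(C² + a²)*a/9 = 4 - a*√(C² + a²)/9)
j(-1, 3) + 11*X(4 - 5, -2) = (4 - ⅑*(-1)*√(3² + (-1)²)) + 11*3 = (4 - ⅑*(-1)*√(9 + 1)) + 33 = (4 - ⅑*(-1)*√10) + 33 = (4 + √10/9) + 33 = 37 + √10/9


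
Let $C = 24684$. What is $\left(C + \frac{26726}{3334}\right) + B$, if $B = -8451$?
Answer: $\frac{27073774}{1667} \approx 16241.0$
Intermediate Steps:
$\left(C + \frac{26726}{3334}\right) + B = \left(24684 + \frac{26726}{3334}\right) - 8451 = \left(24684 + 26726 \cdot \frac{1}{3334}\right) - 8451 = \left(24684 + \frac{13363}{1667}\right) - 8451 = \frac{41161591}{1667} - 8451 = \frac{27073774}{1667}$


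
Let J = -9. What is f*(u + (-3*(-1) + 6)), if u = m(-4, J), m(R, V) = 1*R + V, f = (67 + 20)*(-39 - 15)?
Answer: 18792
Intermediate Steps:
f = -4698 (f = 87*(-54) = -4698)
m(R, V) = R + V
u = -13 (u = -4 - 9 = -13)
f*(u + (-3*(-1) + 6)) = -4698*(-13 + (-3*(-1) + 6)) = -4698*(-13 + (3 + 6)) = -4698*(-13 + 9) = -4698*(-4) = 18792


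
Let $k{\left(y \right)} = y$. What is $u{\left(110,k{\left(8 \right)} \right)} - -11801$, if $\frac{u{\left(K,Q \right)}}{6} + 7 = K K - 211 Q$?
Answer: $74231$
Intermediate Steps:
$u{\left(K,Q \right)} = -42 - 1266 Q + 6 K^{2}$ ($u{\left(K,Q \right)} = -42 + 6 \left(K K - 211 Q\right) = -42 + 6 \left(K^{2} - 211 Q\right) = -42 + \left(- 1266 Q + 6 K^{2}\right) = -42 - 1266 Q + 6 K^{2}$)
$u{\left(110,k{\left(8 \right)} \right)} - -11801 = \left(-42 - 10128 + 6 \cdot 110^{2}\right) - -11801 = \left(-42 - 10128 + 6 \cdot 12100\right) + 11801 = \left(-42 - 10128 + 72600\right) + 11801 = 62430 + 11801 = 74231$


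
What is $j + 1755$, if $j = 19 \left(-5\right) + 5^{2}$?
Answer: $1685$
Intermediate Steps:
$j = -70$ ($j = -95 + 25 = -70$)
$j + 1755 = -70 + 1755 = 1685$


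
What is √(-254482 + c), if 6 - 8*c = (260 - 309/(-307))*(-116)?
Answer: I*√94511636351/614 ≈ 500.7*I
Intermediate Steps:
c = 4648403/1228 (c = ¾ - (260 - 309/(-307))*(-116)/8 = ¾ - (260 - 309*(-1/307))*(-116)/8 = ¾ - (260 + 309/307)*(-116)/8 = ¾ - 80129*(-116)/2456 = ¾ - ⅛*(-9294964/307) = ¾ + 2323741/614 = 4648403/1228 ≈ 3785.3)
√(-254482 + c) = √(-254482 + 4648403/1228) = √(-307855493/1228) = I*√94511636351/614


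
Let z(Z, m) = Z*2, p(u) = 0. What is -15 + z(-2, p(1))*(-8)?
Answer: 17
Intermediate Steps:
z(Z, m) = 2*Z
-15 + z(-2, p(1))*(-8) = -15 + (2*(-2))*(-8) = -15 - 4*(-8) = -15 + 32 = 17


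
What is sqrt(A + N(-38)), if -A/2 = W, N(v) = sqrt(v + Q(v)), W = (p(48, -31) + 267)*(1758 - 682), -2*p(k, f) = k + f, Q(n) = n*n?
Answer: sqrt(-556292 + sqrt(1406)) ≈ 745.82*I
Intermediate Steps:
Q(n) = n**2
p(k, f) = -f/2 - k/2 (p(k, f) = -(k + f)/2 = -(f + k)/2 = -f/2 - k/2)
W = 278146 (W = ((-1/2*(-31) - 1/2*48) + 267)*(1758 - 682) = ((31/2 - 24) + 267)*1076 = (-17/2 + 267)*1076 = (517/2)*1076 = 278146)
N(v) = sqrt(v + v**2)
A = -556292 (A = -2*278146 = -556292)
sqrt(A + N(-38)) = sqrt(-556292 + sqrt(-38*(1 - 38))) = sqrt(-556292 + sqrt(-38*(-37))) = sqrt(-556292 + sqrt(1406))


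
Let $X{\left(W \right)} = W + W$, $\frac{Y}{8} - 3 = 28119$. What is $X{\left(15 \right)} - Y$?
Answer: $-224946$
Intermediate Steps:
$Y = 224976$ ($Y = 24 + 8 \cdot 28119 = 24 + 224952 = 224976$)
$X{\left(W \right)} = 2 W$
$X{\left(15 \right)} - Y = 2 \cdot 15 - 224976 = 30 - 224976 = -224946$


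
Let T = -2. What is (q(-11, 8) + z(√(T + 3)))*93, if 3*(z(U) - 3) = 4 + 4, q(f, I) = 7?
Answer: 1178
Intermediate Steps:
z(U) = 17/3 (z(U) = 3 + (4 + 4)/3 = 3 + (⅓)*8 = 3 + 8/3 = 17/3)
(q(-11, 8) + z(√(T + 3)))*93 = (7 + 17/3)*93 = (38/3)*93 = 1178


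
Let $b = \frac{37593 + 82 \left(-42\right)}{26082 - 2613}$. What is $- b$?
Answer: $- \frac{11383}{7823} \approx -1.4551$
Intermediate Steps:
$b = \frac{11383}{7823}$ ($b = \frac{37593 - 3444}{23469} = 34149 \cdot \frac{1}{23469} = \frac{11383}{7823} \approx 1.4551$)
$- b = \left(-1\right) \frac{11383}{7823} = - \frac{11383}{7823}$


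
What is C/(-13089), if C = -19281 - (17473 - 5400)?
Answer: 31354/13089 ≈ 2.3954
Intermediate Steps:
C = -31354 (C = -19281 - 1*12073 = -19281 - 12073 = -31354)
C/(-13089) = -31354/(-13089) = -31354*(-1/13089) = 31354/13089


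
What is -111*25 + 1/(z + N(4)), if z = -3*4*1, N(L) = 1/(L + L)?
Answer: -263633/95 ≈ -2775.1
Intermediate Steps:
N(L) = 1/(2*L)
z = -12 (z = -12*1 = -12)
-111*25 + 1/(z + N(4)) = -111*25 + 1/(-12 + (½)/4) = -2775 + 1/(-12 + (½)*(¼)) = -2775 + 1/(-12 + ⅛) = -2775 + 1/(-95/8) = -2775 - 8/95 = -263633/95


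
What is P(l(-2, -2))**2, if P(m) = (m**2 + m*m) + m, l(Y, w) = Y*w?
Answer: 1296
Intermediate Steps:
P(m) = m + 2*m**2 (P(m) = (m**2 + m**2) + m = 2*m**2 + m = m + 2*m**2)
P(l(-2, -2))**2 = ((-2*(-2))*(1 + 2*(-2*(-2))))**2 = (4*(1 + 2*4))**2 = (4*(1 + 8))**2 = (4*9)**2 = 36**2 = 1296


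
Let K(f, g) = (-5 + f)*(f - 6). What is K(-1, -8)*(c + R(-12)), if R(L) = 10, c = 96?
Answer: 4452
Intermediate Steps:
K(f, g) = (-6 + f)*(-5 + f) (K(f, g) = (-5 + f)*(-6 + f) = (-6 + f)*(-5 + f))
K(-1, -8)*(c + R(-12)) = (30 + (-1)² - 11*(-1))*(96 + 10) = (30 + 1 + 11)*106 = 42*106 = 4452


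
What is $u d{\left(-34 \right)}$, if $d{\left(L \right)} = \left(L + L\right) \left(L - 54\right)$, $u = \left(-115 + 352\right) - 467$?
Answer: $-1376320$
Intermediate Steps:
$u = -230$ ($u = 237 - 467 = -230$)
$d{\left(L \right)} = 2 L \left(-54 + L\right)$
$u d{\left(-34 \right)} = - 230 \cdot 2 \left(-34\right) \left(-54 - 34\right) = - 230 \cdot 2 \left(-34\right) \left(-88\right) = \left(-230\right) 5984 = -1376320$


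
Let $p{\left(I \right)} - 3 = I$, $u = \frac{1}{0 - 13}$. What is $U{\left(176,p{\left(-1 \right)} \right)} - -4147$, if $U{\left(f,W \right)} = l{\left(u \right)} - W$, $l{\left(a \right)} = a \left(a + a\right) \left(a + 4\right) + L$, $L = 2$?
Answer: $\frac{9111061}{2197} \approx 4147.0$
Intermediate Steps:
$u = - \frac{1}{13}$ ($u = \frac{1}{-13} = - \frac{1}{13} \approx -0.076923$)
$p{\left(I \right)} = 3 + I$
$l{\left(a \right)} = 2 + 2 a^{2} \left(4 + a\right)$ ($l{\left(a \right)} = a \left(a + a\right) \left(a + 4\right) + 2 = a 2 a \left(4 + a\right) + 2 = 2 a^{2} \left(4 + a\right) + 2 = 2 + 2 a^{2} \left(4 + a\right)$)
$U{\left(f,W \right)} = \frac{4496}{2197} - W$ ($U{\left(f,W \right)} = \left(2 + 2 \left(- \frac{1}{13}\right)^{3} + 8 \left(- \frac{1}{13}\right)^{2}\right) - W = \left(2 + 2 \left(- \frac{1}{2197}\right) + 8 \cdot \frac{1}{169}\right) - W = \left(2 - \frac{2}{2197} + \frac{8}{169}\right) - W = \frac{4496}{2197} - W$)
$U{\left(176,p{\left(-1 \right)} \right)} - -4147 = \left(\frac{4496}{2197} - \left(3 - 1\right)\right) - -4147 = \left(\frac{4496}{2197} - 2\right) + 4147 = \frac{102}{2197} + 4147 = \frac{9111061}{2197}$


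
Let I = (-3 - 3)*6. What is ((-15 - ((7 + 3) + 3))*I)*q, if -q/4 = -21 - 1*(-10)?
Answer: 44352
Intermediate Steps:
q = 44 (q = -4*(-21 - 1*(-10)) = -4*(-21 + 10) = -4*(-11) = 44)
I = -36 (I = -6*6 = -36)
((-15 - ((7 + 3) + 3))*I)*q = ((-15 - ((7 + 3) + 3))*(-36))*44 = ((-15 - (10 + 3))*(-36))*44 = ((-15 - 1*13)*(-36))*44 = ((-15 - 13)*(-36))*44 = -28*(-36)*44 = 1008*44 = 44352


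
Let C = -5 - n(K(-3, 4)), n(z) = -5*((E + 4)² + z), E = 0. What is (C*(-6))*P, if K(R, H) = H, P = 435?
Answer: -247950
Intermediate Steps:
n(z) = -80 - 5*z (n(z) = -5*((0 + 4)² + z) = -5*(4² + z) = -5*(16 + z) = -80 - 5*z)
C = 95 (C = -5 - (-80 - 5*4) = -5 - (-80 - 20) = -5 - 1*(-100) = -5 + 100 = 95)
(C*(-6))*P = (95*(-6))*435 = -570*435 = -247950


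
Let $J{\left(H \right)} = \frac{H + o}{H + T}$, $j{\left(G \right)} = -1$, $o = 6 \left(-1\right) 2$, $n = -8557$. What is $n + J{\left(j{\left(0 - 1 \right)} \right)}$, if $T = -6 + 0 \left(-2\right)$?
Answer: $- \frac{59886}{7} \approx -8555.1$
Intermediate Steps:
$o = -12$ ($o = \left(-6\right) 2 = -12$)
$T = -6$ ($T = -6 + 0 = -6$)
$J{\left(H \right)} = \frac{-12 + H}{-6 + H}$ ($J{\left(H \right)} = \frac{H - 12}{H - 6} = \frac{-12 + H}{-6 + H}$)
$n + J{\left(j{\left(0 - 1 \right)} \right)} = -8557 + \frac{-12 - 1}{-6 - 1} = -8557 + \frac{1}{-7} \left(-13\right) = -8557 - - \frac{13}{7} = -8557 + \frac{13}{7} = - \frac{59886}{7}$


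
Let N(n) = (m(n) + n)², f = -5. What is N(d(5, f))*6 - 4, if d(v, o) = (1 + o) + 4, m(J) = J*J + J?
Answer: -4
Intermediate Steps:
m(J) = J + J² (m(J) = J² + J = J + J²)
d(v, o) = 5 + o
N(n) = (n + n*(1 + n))² (N(n) = (n*(1 + n) + n)² = (n + n*(1 + n))²)
N(d(5, f))*6 - 4 = ((5 - 5)²*(2 + (5 - 5))²)*6 - 4 = (0²*(2 + 0)²)*6 - 4 = (0*2²)*6 - 4 = (0*4)*6 - 4 = 0*6 - 4 = 0 - 4 = -4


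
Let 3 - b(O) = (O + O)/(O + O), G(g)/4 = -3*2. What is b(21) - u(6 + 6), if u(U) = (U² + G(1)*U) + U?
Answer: 134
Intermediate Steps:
G(g) = -24 (G(g) = 4*(-3*2) = 4*(-6) = -24)
b(O) = 2 (b(O) = 3 - (O + O)/(O + O) = 3 - 2*O/(2*O) = 3 - 2*O*1/(2*O) = 3 - 1*1 = 3 - 1 = 2)
u(U) = U² - 23*U (u(U) = (U² - 24*U) + U = U² - 23*U)
b(21) - u(6 + 6) = 2 - (6 + 6)*(-23 + (6 + 6)) = 2 - 12*(-23 + 12) = 2 - 12*(-11) = 2 - 1*(-132) = 2 + 132 = 134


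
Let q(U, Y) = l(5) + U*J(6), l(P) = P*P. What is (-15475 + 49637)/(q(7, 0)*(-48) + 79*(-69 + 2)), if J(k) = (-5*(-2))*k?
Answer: -34162/26653 ≈ -1.2817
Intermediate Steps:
l(P) = P²
J(k) = 10*k
q(U, Y) = 25 + 60*U (q(U, Y) = 5² + U*(10*6) = 25 + U*60 = 25 + 60*U)
(-15475 + 49637)/(q(7, 0)*(-48) + 79*(-69 + 2)) = (-15475 + 49637)/((25 + 60*7)*(-48) + 79*(-69 + 2)) = 34162/((25 + 420)*(-48) + 79*(-67)) = 34162/(445*(-48) - 5293) = 34162/(-21360 - 5293) = 34162/(-26653) = 34162*(-1/26653) = -34162/26653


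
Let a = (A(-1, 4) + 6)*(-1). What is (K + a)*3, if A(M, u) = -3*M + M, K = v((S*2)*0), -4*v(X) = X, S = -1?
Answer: -24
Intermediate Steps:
v(X) = -X/4
K = 0 (K = -(-1*2)*0/4 = -(-1)*0/2 = -¼*0 = 0)
A(M, u) = -2*M
a = -8 (a = (-2*(-1) + 6)*(-1) = (2 + 6)*(-1) = 8*(-1) = -8)
(K + a)*3 = (0 - 8)*3 = -8*3 = -24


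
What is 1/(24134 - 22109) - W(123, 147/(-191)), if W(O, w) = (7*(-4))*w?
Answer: -8334709/386775 ≈ -21.549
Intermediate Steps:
W(O, w) = -28*w
1/(24134 - 22109) - W(123, 147/(-191)) = 1/(24134 - 22109) - (-28)*147/(-191) = 1/2025 - (-28)*147*(-1/191) = 1/2025 - (-28)*(-147)/191 = 1/2025 - 1*4116/191 = 1/2025 - 4116/191 = -8334709/386775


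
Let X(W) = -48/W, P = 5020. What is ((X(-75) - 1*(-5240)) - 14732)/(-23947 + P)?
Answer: 237284/473175 ≈ 0.50147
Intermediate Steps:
((X(-75) - 1*(-5240)) - 14732)/(-23947 + P) = ((-48/(-75) - 1*(-5240)) - 14732)/(-23947 + 5020) = ((-48*(-1/75) + 5240) - 14732)/(-18927) = ((16/25 + 5240) - 14732)*(-1/18927) = (131016/25 - 14732)*(-1/18927) = -237284/25*(-1/18927) = 237284/473175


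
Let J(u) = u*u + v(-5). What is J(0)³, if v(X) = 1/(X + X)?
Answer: -1/1000 ≈ -0.0010000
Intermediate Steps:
v(X) = 1/(2*X)
J(u) = -⅒ + u² (J(u) = u*u + (½)/(-5) = u² + (½)*(-⅕) = u² - ⅒ = -⅒ + u²)
J(0)³ = (-⅒ + 0²)³ = (-⅒ + 0)³ = (-⅒)³ = -1/1000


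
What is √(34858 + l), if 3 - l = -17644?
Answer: √52505 ≈ 229.14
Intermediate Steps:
l = 17647 (l = 3 - 1*(-17644) = 3 + 17644 = 17647)
√(34858 + l) = √(34858 + 17647) = √52505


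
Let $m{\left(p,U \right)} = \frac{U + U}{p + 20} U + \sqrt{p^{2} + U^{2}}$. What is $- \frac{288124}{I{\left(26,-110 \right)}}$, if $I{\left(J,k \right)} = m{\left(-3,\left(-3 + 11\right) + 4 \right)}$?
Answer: $- \frac{156739456}{4303} + \frac{83267836 \sqrt{17}}{12909} \approx -9830.1$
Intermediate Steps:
$m{\left(p,U \right)} = \sqrt{U^{2} + p^{2}} + \frac{2 U^{2}}{20 + p}$ ($m{\left(p,U \right)} = \frac{2 U}{20 + p} U + \sqrt{U^{2} + p^{2}} = \frac{2 U^{2}}{20 + p} + \sqrt{U^{2} + p^{2}} = \sqrt{U^{2} + p^{2}} + \frac{2 U^{2}}{20 + p}$)
$I{\left(J,k \right)} = \frac{288}{17} + 3 \sqrt{17}$ ($I{\left(J,k \right)} = \frac{2 \left(\left(-3 + 11\right) + 4\right)^{2} + 20 \sqrt{\left(\left(-3 + 11\right) + 4\right)^{2} + \left(-3\right)^{2}} - 3 \sqrt{\left(\left(-3 + 11\right) + 4\right)^{2} + \left(-3\right)^{2}}}{20 - 3} = \frac{2 \left(8 + 4\right)^{2} + 20 \sqrt{\left(8 + 4\right)^{2} + 9} - 3 \sqrt{\left(8 + 4\right)^{2} + 9}}{17} = \frac{2 \cdot 12^{2} + 20 \sqrt{12^{2} + 9} - 3 \sqrt{12^{2} + 9}}{17} = \frac{2 \cdot 144 + 20 \sqrt{144 + 9} - 3 \sqrt{144 + 9}}{17} = \frac{288 + 20 \sqrt{153} - 3 \sqrt{153}}{17} = \frac{288 + 20 \cdot 3 \sqrt{17} - 3 \cdot 3 \sqrt{17}}{17} = \frac{288 + 60 \sqrt{17} - 9 \sqrt{17}}{17} = \frac{288 + 51 \sqrt{17}}{17} = \frac{288}{17} + 3 \sqrt{17}$)
$- \frac{288124}{I{\left(26,-110 \right)}} = - \frac{288124}{\frac{288}{17} + 3 \sqrt{17}}$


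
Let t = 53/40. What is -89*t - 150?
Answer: -10717/40 ≈ -267.92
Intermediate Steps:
t = 53/40 (t = 53*(1/40) = 53/40 ≈ 1.3250)
-89*t - 150 = -89*53/40 - 150 = -4717/40 - 150 = -10717/40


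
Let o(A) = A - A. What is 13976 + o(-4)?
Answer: 13976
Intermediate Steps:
o(A) = 0
13976 + o(-4) = 13976 + 0 = 13976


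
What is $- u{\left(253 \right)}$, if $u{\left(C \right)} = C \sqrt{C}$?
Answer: $- 253 \sqrt{253} \approx -4024.2$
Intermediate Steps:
$u{\left(C \right)} = C^{\frac{3}{2}}$
$- u{\left(253 \right)} = - 253^{\frac{3}{2}} = - 253 \sqrt{253}$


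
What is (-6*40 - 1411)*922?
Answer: -1522222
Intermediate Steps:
(-6*40 - 1411)*922 = (-240 - 1411)*922 = -1651*922 = -1522222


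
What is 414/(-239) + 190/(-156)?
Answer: -54997/18642 ≈ -2.9502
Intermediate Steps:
414/(-239) + 190/(-156) = 414*(-1/239) + 190*(-1/156) = -414/239 - 95/78 = -54997/18642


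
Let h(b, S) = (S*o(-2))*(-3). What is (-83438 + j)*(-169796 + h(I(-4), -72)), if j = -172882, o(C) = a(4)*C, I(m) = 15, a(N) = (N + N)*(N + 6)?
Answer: 52380529920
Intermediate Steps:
a(N) = 2*N*(6 + N) (a(N) = (2*N)*(6 + N) = 2*N*(6 + N))
o(C) = 80*C (o(C) = (2*4*(6 + 4))*C = (2*4*10)*C = 80*C)
h(b, S) = 480*S (h(b, S) = (S*(80*(-2)))*(-3) = (S*(-160))*(-3) = -160*S*(-3) = 480*S)
(-83438 + j)*(-169796 + h(I(-4), -72)) = (-83438 - 172882)*(-169796 + 480*(-72)) = -256320*(-169796 - 34560) = -256320*(-204356) = 52380529920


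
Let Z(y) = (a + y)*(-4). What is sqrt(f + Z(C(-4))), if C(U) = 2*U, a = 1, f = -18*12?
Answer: 2*I*sqrt(47) ≈ 13.711*I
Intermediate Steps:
f = -216
Z(y) = -4 - 4*y (Z(y) = (1 + y)*(-4) = -4 - 4*y)
sqrt(f + Z(C(-4))) = sqrt(-216 + (-4 - 8*(-4))) = sqrt(-216 + (-4 - 4*(-8))) = sqrt(-216 + (-4 + 32)) = sqrt(-216 + 28) = sqrt(-188) = 2*I*sqrt(47)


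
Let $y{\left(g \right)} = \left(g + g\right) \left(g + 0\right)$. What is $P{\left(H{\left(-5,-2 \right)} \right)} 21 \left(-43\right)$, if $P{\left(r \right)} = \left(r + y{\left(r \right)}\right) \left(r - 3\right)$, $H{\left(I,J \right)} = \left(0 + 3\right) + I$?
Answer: $27090$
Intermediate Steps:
$H{\left(I,J \right)} = 3 + I$
$y{\left(g \right)} = 2 g^{2}$ ($y{\left(g \right)} = 2 g g = 2 g^{2}$)
$P{\left(r \right)} = \left(-3 + r\right) \left(r + 2 r^{2}\right)$ ($P{\left(r \right)} = \left(r + 2 r^{2}\right) \left(r - 3\right) = \left(r + 2 r^{2}\right) \left(-3 + r\right) = \left(-3 + r\right) \left(r + 2 r^{2}\right)$)
$P{\left(H{\left(-5,-2 \right)} \right)} 21 \left(-43\right) = \left(3 - 5\right) \left(-3 - 5 \left(3 - 5\right) + 2 \left(3 - 5\right)^{2}\right) 21 \left(-43\right) = - 2 \left(-3 - -10 + 2 \left(-2\right)^{2}\right) 21 \left(-43\right) = - 2 \left(-3 + 10 + 2 \cdot 4\right) 21 \left(-43\right) = - 2 \left(-3 + 10 + 8\right) 21 \left(-43\right) = \left(-2\right) 15 \cdot 21 \left(-43\right) = \left(-30\right) 21 \left(-43\right) = \left(-630\right) \left(-43\right) = 27090$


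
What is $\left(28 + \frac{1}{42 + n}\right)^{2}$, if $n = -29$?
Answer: $\frac{133225}{169} \approx 788.31$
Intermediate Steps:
$\left(28 + \frac{1}{42 + n}\right)^{2} = \left(28 + \frac{1}{42 - 29}\right)^{2} = \left(28 + \frac{1}{13}\right)^{2} = \left(\frac{365}{13}\right)^{2} = \frac{133225}{169}$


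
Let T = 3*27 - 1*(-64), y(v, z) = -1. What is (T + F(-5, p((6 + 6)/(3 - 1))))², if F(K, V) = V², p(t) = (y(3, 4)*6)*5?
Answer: 1092025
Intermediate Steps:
p(t) = -30 (p(t) = -1*6*5 = -6*5 = -30)
T = 145 (T = 81 + 64 = 145)
(T + F(-5, p((6 + 6)/(3 - 1))))² = (145 + (-30)²)² = (145 + 900)² = 1045² = 1092025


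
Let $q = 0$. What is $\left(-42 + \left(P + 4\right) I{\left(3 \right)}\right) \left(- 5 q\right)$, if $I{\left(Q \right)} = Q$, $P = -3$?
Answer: $0$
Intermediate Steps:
$\left(-42 + \left(P + 4\right) I{\left(3 \right)}\right) \left(- 5 q\right) = \left(-42 + \left(-3 + 4\right) 3\right) \left(\left(-5\right) 0\right) = \left(-42 + 1 \cdot 3\right) 0 = \left(-42 + 3\right) 0 = \left(-39\right) 0 = 0$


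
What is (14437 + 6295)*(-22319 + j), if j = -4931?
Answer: -564947000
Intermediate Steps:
(14437 + 6295)*(-22319 + j) = (14437 + 6295)*(-22319 - 4931) = 20732*(-27250) = -564947000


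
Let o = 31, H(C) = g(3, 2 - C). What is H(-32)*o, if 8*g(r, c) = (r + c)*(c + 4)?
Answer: 21793/4 ≈ 5448.3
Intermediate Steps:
g(r, c) = (4 + c)*(c + r)/8 (g(r, c) = ((r + c)*(c + 4))/8 = ((c + r)*(4 + c))/8 = ((4 + c)*(c + r))/8 = (4 + c)*(c + r)/8)
H(C) = 13/4 - 7*C/8 + (2 - C)²/8 (H(C) = (2 - C)/2 + (½)*3 + (2 - C)²/8 + (⅛)*(2 - C)*3 = (1 - C/2) + 3/2 + (2 - C)²/8 + (¾ - 3*C/8) = 13/4 - 7*C/8 + (2 - C)²/8)
H(-32)*o = (15/4 - 11/8*(-32) + (⅛)*(-32)²)*31 = (15/4 + 44 + (⅛)*1024)*31 = (15/4 + 44 + 128)*31 = (703/4)*31 = 21793/4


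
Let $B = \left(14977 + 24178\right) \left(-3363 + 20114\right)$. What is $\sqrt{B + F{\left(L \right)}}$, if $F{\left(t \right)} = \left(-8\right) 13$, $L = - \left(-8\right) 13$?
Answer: $\sqrt{655885301} \approx 25610.0$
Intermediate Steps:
$B = 655885405$ ($B = 39155 \cdot 16751 = 655885405$)
$L = 104$ ($L = \left(-1\right) \left(-104\right) = 104$)
$F{\left(t \right)} = -104$
$\sqrt{B + F{\left(L \right)}} = \sqrt{655885405 - 104} = \sqrt{655885301}$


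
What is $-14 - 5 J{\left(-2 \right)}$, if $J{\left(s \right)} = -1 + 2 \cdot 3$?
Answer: $-39$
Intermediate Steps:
$J{\left(s \right)} = 5$ ($J{\left(s \right)} = -1 + 6 = 5$)
$-14 - 5 J{\left(-2 \right)} = -14 - 25 = -39$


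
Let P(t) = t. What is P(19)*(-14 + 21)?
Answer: 133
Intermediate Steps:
P(19)*(-14 + 21) = 19*(-14 + 21) = 19*7 = 133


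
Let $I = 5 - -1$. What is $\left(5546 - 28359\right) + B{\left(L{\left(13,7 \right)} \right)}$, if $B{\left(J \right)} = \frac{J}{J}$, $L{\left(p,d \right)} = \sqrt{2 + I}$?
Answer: $-22812$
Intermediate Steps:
$I = 6$ ($I = 5 + 1 = 6$)
$L{\left(p,d \right)} = 2 \sqrt{2}$ ($L{\left(p,d \right)} = \sqrt{2 + 6} = \sqrt{8} = 2 \sqrt{2}$)
$B{\left(J \right)} = 1$
$\left(5546 - 28359\right) + B{\left(L{\left(13,7 \right)} \right)} = \left(5546 - 28359\right) + 1 = -22813 + 1 = -22812$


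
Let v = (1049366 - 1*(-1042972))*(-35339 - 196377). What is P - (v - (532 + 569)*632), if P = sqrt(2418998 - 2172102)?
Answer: 484828887840 + 4*sqrt(15431) ≈ 4.8483e+11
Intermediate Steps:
v = -484828192008 (v = (1049366 + 1042972)*(-231716) = 2092338*(-231716) = -484828192008)
P = 4*sqrt(15431) (P = sqrt(246896) = 4*sqrt(15431) ≈ 496.89)
P - (v - (532 + 569)*632) = 4*sqrt(15431) - (-484828192008 - (532 + 569)*632) = 4*sqrt(15431) - (-484828192008 - 1101*632) = 4*sqrt(15431) - (-484828192008 - 1*695832) = 4*sqrt(15431) - (-484828192008 - 695832) = 4*sqrt(15431) - 1*(-484828887840) = 4*sqrt(15431) + 484828887840 = 484828887840 + 4*sqrt(15431)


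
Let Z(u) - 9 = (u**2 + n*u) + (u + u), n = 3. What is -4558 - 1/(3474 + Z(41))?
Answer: -24471903/5369 ≈ -4558.0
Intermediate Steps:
Z(u) = 9 + u**2 + 5*u (Z(u) = 9 + ((u**2 + 3*u) + (u + u)) = 9 + ((u**2 + 3*u) + 2*u) = 9 + (u**2 + 5*u) = 9 + u**2 + 5*u)
-4558 - 1/(3474 + Z(41)) = -4558 - 1/(3474 + (9 + 41**2 + 5*41)) = -4558 - 1/(3474 + (9 + 1681 + 205)) = -4558 - 1/(3474 + 1895) = -4558 - 1/5369 = -24471903/5369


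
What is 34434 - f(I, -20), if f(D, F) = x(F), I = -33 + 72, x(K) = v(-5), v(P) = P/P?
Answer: 34433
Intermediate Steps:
v(P) = 1
x(K) = 1
I = 39
f(D, F) = 1
34434 - f(I, -20) = 34434 - 1*1 = 34434 - 1 = 34433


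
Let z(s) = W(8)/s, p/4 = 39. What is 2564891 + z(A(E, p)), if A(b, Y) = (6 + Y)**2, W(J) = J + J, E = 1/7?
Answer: 16828249855/6561 ≈ 2.5649e+6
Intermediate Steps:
E = 1/7 ≈ 0.14286
p = 156 (p = 4*39 = 156)
W(J) = 2*J
z(s) = 16/s (z(s) = (2*8)/s = 16/s)
2564891 + z(A(E, p)) = 2564891 + 16/((6 + 156)**2) = 2564891 + 16/(162**2) = 2564891 + 16/26244 = 2564891 + 16*(1/26244) = 2564891 + 4/6561 = 16828249855/6561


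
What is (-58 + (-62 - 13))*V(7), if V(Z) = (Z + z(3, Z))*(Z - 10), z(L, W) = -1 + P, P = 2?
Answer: 3192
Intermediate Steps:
z(L, W) = 1 (z(L, W) = -1 + 2 = 1)
V(Z) = (1 + Z)*(-10 + Z) (V(Z) = (Z + 1)*(Z - 10) = (1 + Z)*(-10 + Z))
(-58 + (-62 - 13))*V(7) = (-58 + (-62 - 13))*(-10 + 7**2 - 9*7) = (-58 - 75)*(-10 + 49 - 63) = -133*(-24) = 3192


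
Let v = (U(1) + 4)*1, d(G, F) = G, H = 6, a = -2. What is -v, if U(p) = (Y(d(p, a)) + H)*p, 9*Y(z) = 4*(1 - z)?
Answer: -10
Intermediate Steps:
Y(z) = 4/9 - 4*z/9 (Y(z) = (4*(1 - z))/9 = (4 - 4*z)/9 = 4/9 - 4*z/9)
U(p) = p*(58/9 - 4*p/9) (U(p) = ((4/9 - 4*p/9) + 6)*p = (58/9 - 4*p/9)*p = p*(58/9 - 4*p/9))
v = 10 (v = ((2/9)*1*(29 - 2*1) + 4)*1 = ((2/9)*1*(29 - 2) + 4)*1 = ((2/9)*1*27 + 4)*1 = (6 + 4)*1 = 10*1 = 10)
-v = -1*10 = -10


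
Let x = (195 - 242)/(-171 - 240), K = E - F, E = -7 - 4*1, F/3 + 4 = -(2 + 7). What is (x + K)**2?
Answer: 133518025/168921 ≈ 790.42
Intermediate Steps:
F = -39 (F = -12 + 3*(-(2 + 7)) = -12 + 3*(-1*9) = -12 + 3*(-9) = -12 - 27 = -39)
E = -11 (E = -7 - 4 = -11)
K = 28 (K = -11 - 1*(-39) = -11 + 39 = 28)
x = 47/411 (x = -47/(-411) = -47*(-1/411) = 47/411 ≈ 0.11436)
(x + K)**2 = (47/411 + 28)**2 = (11555/411)**2 = 133518025/168921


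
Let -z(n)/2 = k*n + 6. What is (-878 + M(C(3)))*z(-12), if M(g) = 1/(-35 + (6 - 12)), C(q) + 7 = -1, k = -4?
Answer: 3887892/41 ≈ 94827.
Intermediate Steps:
C(q) = -8 (C(q) = -7 - 1 = -8)
z(n) = -12 + 8*n (z(n) = -2*(-4*n + 6) = -2*(6 - 4*n) = -12 + 8*n)
M(g) = -1/41 (M(g) = 1/(-35 - 6) = 1/(-41) = -1/41)
(-878 + M(C(3)))*z(-12) = (-878 - 1/41)*(-12 + 8*(-12)) = -35999*(-12 - 96)/41 = -35999/41*(-108) = 3887892/41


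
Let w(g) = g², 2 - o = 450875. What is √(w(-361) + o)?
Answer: 2*I*√80138 ≈ 566.17*I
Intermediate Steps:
o = -450873 (o = 2 - 1*450875 = 2 - 450875 = -450873)
√(w(-361) + o) = √((-361)² - 450873) = √(130321 - 450873) = √(-320552) = 2*I*√80138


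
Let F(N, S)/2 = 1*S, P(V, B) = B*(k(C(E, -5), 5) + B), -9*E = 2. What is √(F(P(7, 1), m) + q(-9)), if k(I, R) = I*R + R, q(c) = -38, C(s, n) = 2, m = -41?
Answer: 2*I*√30 ≈ 10.954*I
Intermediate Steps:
E = -2/9 (E = -⅑*2 = -2/9 ≈ -0.22222)
k(I, R) = R + I*R
P(V, B) = B*(15 + B) (P(V, B) = B*(5*(1 + 2) + B) = B*(5*3 + B) = B*(15 + B))
F(N, S) = 2*S (F(N, S) = 2*(1*S) = 2*S)
√(F(P(7, 1), m) + q(-9)) = √(2*(-41) - 38) = √(-82 - 38) = √(-120) = 2*I*√30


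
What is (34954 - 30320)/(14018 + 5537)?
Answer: 4634/19555 ≈ 0.23697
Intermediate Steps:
(34954 - 30320)/(14018 + 5537) = 4634/19555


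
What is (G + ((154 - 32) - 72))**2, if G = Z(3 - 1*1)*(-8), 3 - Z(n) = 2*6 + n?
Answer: 19044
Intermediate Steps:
Z(n) = -9 - n (Z(n) = 3 - (2*6 + n) = 3 - (12 + n) = 3 + (-12 - n) = -9 - n)
G = 88 (G = (-9 - (3 - 1*1))*(-8) = (-9 - (3 - 1))*(-8) = (-9 - 1*2)*(-8) = (-9 - 2)*(-8) = -11*(-8) = 88)
(G + ((154 - 32) - 72))**2 = (88 + ((154 - 32) - 72))**2 = (88 + (122 - 72))**2 = (88 + 50)**2 = 138**2 = 19044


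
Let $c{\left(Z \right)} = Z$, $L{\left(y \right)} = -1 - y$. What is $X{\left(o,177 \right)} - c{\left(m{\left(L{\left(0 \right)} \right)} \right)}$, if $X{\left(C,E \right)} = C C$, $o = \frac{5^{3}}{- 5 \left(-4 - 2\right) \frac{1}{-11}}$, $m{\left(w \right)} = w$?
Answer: $\frac{75661}{36} \approx 2101.7$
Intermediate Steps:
$o = - \frac{275}{6}$ ($o = \frac{125}{\left(-5\right) \left(-6\right) \left(- \frac{1}{11}\right)} = \frac{125}{30 \left(- \frac{1}{11}\right)} = \frac{125}{- \frac{30}{11}} = 125 \left(- \frac{11}{30}\right) = - \frac{275}{6} \approx -45.833$)
$X{\left(C,E \right)} = C^{2}$
$X{\left(o,177 \right)} - c{\left(m{\left(L{\left(0 \right)} \right)} \right)} = \left(- \frac{275}{6}\right)^{2} - \left(-1 - 0\right) = \frac{75625}{36} - \left(-1 + 0\right) = \frac{75625}{36} - -1 = \frac{75625}{36} + 1 = \frac{75661}{36}$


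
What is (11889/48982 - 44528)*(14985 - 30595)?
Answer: 17023162427635/24491 ≈ 6.9508e+8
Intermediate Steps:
(11889/48982 - 44528)*(14985 - 30595) = (11889*(1/48982) - 44528)*(-15610) = (11889/48982 - 44528)*(-15610) = -2181058607/48982*(-15610) = 17023162427635/24491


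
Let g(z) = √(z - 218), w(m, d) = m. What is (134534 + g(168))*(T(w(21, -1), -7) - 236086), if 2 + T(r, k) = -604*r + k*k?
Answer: -33461700082 - 1243615*I*√2 ≈ -3.3462e+10 - 1.7587e+6*I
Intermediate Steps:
g(z) = √(-218 + z)
T(r, k) = -2 + k² - 604*r (T(r, k) = -2 + (-604*r + k*k) = -2 + (-604*r + k²) = -2 + (k² - 604*r) = -2 + k² - 604*r)
(134534 + g(168))*(T(w(21, -1), -7) - 236086) = (134534 + √(-218 + 168))*((-2 + (-7)² - 604*21) - 236086) = (134534 + √(-50))*((-2 + 49 - 12684) - 236086) = (134534 + 5*I*√2)*(-12637 - 236086) = (134534 + 5*I*√2)*(-248723) = -33461700082 - 1243615*I*√2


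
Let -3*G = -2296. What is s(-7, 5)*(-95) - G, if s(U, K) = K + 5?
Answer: -5146/3 ≈ -1715.3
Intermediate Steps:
s(U, K) = 5 + K
G = 2296/3 (G = -⅓*(-2296) = 2296/3 ≈ 765.33)
s(-7, 5)*(-95) - G = (5 + 5)*(-95) - 1*2296/3 = 10*(-95) - 2296/3 = -950 - 2296/3 = -5146/3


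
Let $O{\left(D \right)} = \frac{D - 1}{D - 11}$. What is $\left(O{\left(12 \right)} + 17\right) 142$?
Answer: $3976$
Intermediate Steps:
$O{\left(D \right)} = \frac{-1 + D}{-11 + D}$
$\left(O{\left(12 \right)} + 17\right) 142 = \left(\frac{-1 + 12}{-11 + 12} + 17\right) 142 = \left(1^{-1} \cdot 11 + 17\right) 142 = \left(1 \cdot 11 + 17\right) 142 = \left(11 + 17\right) 142 = 28 \cdot 142 = 3976$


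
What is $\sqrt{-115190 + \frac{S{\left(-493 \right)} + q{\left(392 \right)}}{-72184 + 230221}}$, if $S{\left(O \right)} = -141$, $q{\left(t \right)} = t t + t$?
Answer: $\frac{i \sqrt{319658421656695}}{52679} \approx 339.4 i$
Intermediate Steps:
$q{\left(t \right)} = t + t^{2}$ ($q{\left(t \right)} = t^{2} + t = t + t^{2}$)
$\sqrt{-115190 + \frac{S{\left(-493 \right)} + q{\left(392 \right)}}{-72184 + 230221}} = \sqrt{-115190 + \frac{-141 + 392 \left(1 + 392\right)}{-72184 + 230221}} = \sqrt{-115190 + \frac{-141 + 392 \cdot 393}{158037}} = \sqrt{-115190 + \left(-141 + 154056\right) \frac{1}{158037}} = \sqrt{-115190 + 153915 \cdot \frac{1}{158037}} = \sqrt{-115190 + \frac{51305}{52679}} = \sqrt{- \frac{6068042705}{52679}} = \frac{i \sqrt{319658421656695}}{52679}$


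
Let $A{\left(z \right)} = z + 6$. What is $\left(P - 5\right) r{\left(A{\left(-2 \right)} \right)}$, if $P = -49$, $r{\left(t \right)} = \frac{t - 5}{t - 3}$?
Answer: $54$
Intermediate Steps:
$A{\left(z \right)} = 6 + z$
$r{\left(t \right)} = \frac{-5 + t}{-3 + t}$
$\left(P - 5\right) r{\left(A{\left(-2 \right)} \right)} = \left(-49 - 5\right) \frac{-5 + \left(6 - 2\right)}{-3 + \left(6 - 2\right)} = - 54 \frac{-5 + 4}{-3 + 4} = - 54 \cdot 1^{-1} \left(-1\right) = - 54 \cdot 1 \left(-1\right) = \left(-54\right) \left(-1\right) = 54$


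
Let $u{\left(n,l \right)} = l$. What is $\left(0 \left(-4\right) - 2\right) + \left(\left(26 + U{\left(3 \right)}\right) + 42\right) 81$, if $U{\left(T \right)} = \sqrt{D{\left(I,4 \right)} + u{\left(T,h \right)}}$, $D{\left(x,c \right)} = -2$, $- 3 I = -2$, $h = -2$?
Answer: $5506 + 162 i \approx 5506.0 + 162.0 i$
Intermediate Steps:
$I = \frac{2}{3}$ ($I = \left(- \frac{1}{3}\right) \left(-2\right) = \frac{2}{3} \approx 0.66667$)
$U{\left(T \right)} = 2 i$ ($U{\left(T \right)} = \sqrt{-2 - 2} = \sqrt{-4} = 2 i$)
$\left(0 \left(-4\right) - 2\right) + \left(\left(26 + U{\left(3 \right)}\right) + 42\right) 81 = \left(0 \left(-4\right) - 2\right) + \left(\left(26 + 2 i\right) + 42\right) 81 = \left(0 - 2\right) + \left(68 + 2 i\right) 81 = -2 + \left(5508 + 162 i\right) = 5506 + 162 i$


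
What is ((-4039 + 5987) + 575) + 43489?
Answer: 46012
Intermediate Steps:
((-4039 + 5987) + 575) + 43489 = (1948 + 575) + 43489 = 2523 + 43489 = 46012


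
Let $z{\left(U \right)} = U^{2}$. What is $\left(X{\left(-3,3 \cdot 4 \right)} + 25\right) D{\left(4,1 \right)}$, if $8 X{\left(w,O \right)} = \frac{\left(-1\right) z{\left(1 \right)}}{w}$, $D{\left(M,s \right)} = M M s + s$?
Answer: $\frac{10217}{24} \approx 425.71$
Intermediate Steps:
$D{\left(M,s \right)} = s + s M^{2}$ ($D{\left(M,s \right)} = M^{2} s + s = s M^{2} + s = s + s M^{2}$)
$X{\left(w,O \right)} = - \frac{1}{8 w}$ ($X{\left(w,O \right)} = \frac{- 1^{2} \frac{1}{w}}{8} = \frac{\left(-1\right) 1 \frac{1}{w}}{8} = \frac{\left(-1\right) \frac{1}{w}}{8} = - \frac{1}{8 w}$)
$\left(X{\left(-3,3 \cdot 4 \right)} + 25\right) D{\left(4,1 \right)} = \left(- \frac{1}{8 \left(-3\right)} + 25\right) 1 \left(1 + 4^{2}\right) = \left(\left(- \frac{1}{8}\right) \left(- \frac{1}{3}\right) + 25\right) 1 \left(1 + 16\right) = \left(\frac{1}{24} + 25\right) 1 \cdot 17 = \frac{601}{24} \cdot 17 = \frac{10217}{24}$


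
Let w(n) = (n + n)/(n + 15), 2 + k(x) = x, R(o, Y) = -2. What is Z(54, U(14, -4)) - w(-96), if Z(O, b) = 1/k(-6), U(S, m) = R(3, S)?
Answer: -539/216 ≈ -2.4954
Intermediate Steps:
k(x) = -2 + x
U(S, m) = -2
w(n) = 2*n/(15 + n) (w(n) = (2*n)/(15 + n) = 2*n/(15 + n))
Z(O, b) = -⅛ (Z(O, b) = 1/(-2 - 6) = 1/(-8) = -⅛)
Z(54, U(14, -4)) - w(-96) = -⅛ - 2*(-96)/(15 - 96) = -⅛ - 2*(-96)/(-81) = -⅛ - 2*(-96)*(-1)/81 = -⅛ - 1*64/27 = -⅛ - 64/27 = -539/216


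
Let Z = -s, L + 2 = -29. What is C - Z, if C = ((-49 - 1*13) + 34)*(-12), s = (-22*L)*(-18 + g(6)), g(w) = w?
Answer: -7848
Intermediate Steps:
L = -31 (L = -2 - 29 = -31)
s = -8184 (s = (-22*(-31))*(-18 + 6) = 682*(-12) = -8184)
C = 336 (C = ((-49 - 13) + 34)*(-12) = (-62 + 34)*(-12) = -28*(-12) = 336)
Z = 8184 (Z = -1*(-8184) = 8184)
C - Z = 336 - 1*8184 = 336 - 8184 = -7848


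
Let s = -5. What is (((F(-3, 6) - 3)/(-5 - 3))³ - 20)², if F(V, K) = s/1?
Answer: 361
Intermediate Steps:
F(V, K) = -5 (F(V, K) = -5/1 = -5*1 = -5)
(((F(-3, 6) - 3)/(-5 - 3))³ - 20)² = (((-5 - 3)/(-5 - 3))³ - 20)² = ((-8/(-8))³ - 20)² = ((-8*(-⅛))³ - 20)² = (1³ - 20)² = (1 - 20)² = (-19)² = 361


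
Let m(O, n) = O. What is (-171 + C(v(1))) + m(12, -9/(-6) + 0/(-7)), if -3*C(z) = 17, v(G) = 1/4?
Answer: -494/3 ≈ -164.67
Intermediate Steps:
v(G) = ¼
C(z) = -17/3 (C(z) = -⅓*17 = -17/3)
(-171 + C(v(1))) + m(12, -9/(-6) + 0/(-7)) = (-171 - 17/3) + 12 = -530/3 + 12 = -494/3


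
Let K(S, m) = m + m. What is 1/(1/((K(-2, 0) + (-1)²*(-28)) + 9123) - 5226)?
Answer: -9095/47530469 ≈ -0.00019135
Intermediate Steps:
K(S, m) = 2*m
1/(1/((K(-2, 0) + (-1)²*(-28)) + 9123) - 5226) = 1/(1/((2*0 + (-1)²*(-28)) + 9123) - 5226) = 1/(1/((0 + 1*(-28)) + 9123) - 5226) = 1/(1/((0 - 28) + 9123) - 5226) = 1/(1/(-28 + 9123) - 5226) = 1/(1/9095 - 5226) = 1/(-47530469/9095) = -9095/47530469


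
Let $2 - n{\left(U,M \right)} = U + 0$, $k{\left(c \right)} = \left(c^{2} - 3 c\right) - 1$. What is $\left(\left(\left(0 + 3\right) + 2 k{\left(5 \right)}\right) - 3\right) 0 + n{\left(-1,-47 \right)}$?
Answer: $3$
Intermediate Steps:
$k{\left(c \right)} = -1 + c^{2} - 3 c$
$n{\left(U,M \right)} = 2 - U$ ($n{\left(U,M \right)} = 2 - \left(U + 0\right) = 2 - U$)
$\left(\left(\left(0 + 3\right) + 2 k{\left(5 \right)}\right) - 3\right) 0 + n{\left(-1,-47 \right)} = \left(\left(\left(0 + 3\right) + 2 \left(-1 + 5^{2} - 15\right)\right) - 3\right) 0 + \left(2 - -1\right) = \left(\left(3 + 2 \left(-1 + 25 - 15\right)\right) - 3\right) 0 + \left(2 + 1\right) = \left(\left(3 + 2 \cdot 9\right) - 3\right) 0 + 3 = \left(\left(3 + 18\right) - 3\right) 0 + 3 = \left(21 - 3\right) 0 + 3 = 18 \cdot 0 + 3 = 0 + 3 = 3$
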